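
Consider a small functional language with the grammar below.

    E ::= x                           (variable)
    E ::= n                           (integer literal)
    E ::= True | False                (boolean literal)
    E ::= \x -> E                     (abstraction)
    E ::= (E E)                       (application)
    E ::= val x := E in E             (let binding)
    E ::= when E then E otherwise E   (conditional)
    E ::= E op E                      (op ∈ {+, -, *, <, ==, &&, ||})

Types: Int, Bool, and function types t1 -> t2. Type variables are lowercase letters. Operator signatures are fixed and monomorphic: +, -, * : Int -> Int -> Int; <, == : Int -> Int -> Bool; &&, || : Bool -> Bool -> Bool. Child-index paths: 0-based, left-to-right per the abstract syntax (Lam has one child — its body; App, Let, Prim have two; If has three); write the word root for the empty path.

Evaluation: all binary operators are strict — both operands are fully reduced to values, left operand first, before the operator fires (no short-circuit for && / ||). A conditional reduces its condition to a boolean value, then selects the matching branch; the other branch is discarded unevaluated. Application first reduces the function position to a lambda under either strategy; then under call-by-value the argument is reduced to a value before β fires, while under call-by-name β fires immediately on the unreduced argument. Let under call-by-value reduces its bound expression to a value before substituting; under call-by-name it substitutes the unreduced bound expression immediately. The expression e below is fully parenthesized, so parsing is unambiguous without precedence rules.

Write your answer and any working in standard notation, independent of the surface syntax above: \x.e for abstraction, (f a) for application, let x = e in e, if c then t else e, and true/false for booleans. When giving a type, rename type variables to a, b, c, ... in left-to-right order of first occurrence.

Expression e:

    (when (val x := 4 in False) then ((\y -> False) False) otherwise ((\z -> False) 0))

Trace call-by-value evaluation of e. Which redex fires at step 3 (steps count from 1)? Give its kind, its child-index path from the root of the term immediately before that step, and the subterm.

Trace:
step 0: (if (let x = 4 in false) then ((\y.false) false) else ((\z.false) 0))
step 1: [let@0] (if false then ((\y.false) false) else ((\z.false) 0))
step 2: [if@root] ((\z.false) 0)
step 3: [beta@root] false

Answer: beta at root : ((\z.false) 0)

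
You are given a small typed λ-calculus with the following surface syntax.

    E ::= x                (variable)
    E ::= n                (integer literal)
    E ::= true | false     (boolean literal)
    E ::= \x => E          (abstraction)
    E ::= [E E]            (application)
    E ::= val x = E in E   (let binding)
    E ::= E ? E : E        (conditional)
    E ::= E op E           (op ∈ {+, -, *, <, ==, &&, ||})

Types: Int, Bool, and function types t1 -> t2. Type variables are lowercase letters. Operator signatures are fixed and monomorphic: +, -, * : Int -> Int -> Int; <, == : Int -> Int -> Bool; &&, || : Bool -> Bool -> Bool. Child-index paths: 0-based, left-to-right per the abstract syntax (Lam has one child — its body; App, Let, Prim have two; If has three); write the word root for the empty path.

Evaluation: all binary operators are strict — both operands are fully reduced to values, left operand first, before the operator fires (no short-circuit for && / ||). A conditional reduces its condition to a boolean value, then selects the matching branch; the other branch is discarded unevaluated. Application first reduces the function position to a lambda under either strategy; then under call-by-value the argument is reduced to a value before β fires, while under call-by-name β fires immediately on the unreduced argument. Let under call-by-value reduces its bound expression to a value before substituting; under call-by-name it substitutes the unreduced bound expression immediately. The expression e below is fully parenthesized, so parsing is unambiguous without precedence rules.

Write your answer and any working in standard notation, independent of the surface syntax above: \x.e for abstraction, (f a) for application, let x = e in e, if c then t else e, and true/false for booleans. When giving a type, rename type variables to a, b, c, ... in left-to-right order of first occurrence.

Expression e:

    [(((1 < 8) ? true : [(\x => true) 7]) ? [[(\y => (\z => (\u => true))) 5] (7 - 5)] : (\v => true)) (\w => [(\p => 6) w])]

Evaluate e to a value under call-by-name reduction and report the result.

Answer: true

Trace:
step 0: ((if (if (1 < 8) then true else ((\x.true) 7)) then (((\y.(\z.(\u.true))) 5) (7 - 5)) else (\v.true)) (\w.((\p.6) w)))
step 1: [delta@0.0.0] ((if (if true then true else ((\x.true) 7)) then (((\y.(\z.(\u.true))) 5) (7 - 5)) else (\v.true)) (\w.((\p.6) w)))
step 2: [if@0.0] ((if true then (((\y.(\z.(\u.true))) 5) (7 - 5)) else (\v.true)) (\w.((\p.6) w)))
step 3: [if@0] ((((\y.(\z.(\u.true))) 5) (7 - 5)) (\w.((\p.6) w)))
step 4: [beta@0.0] (((\z.(\u.true)) (7 - 5)) (\w.((\p.6) w)))
step 5: [beta@0] ((\u.true) (\w.((\p.6) w)))
step 6: [beta@root] true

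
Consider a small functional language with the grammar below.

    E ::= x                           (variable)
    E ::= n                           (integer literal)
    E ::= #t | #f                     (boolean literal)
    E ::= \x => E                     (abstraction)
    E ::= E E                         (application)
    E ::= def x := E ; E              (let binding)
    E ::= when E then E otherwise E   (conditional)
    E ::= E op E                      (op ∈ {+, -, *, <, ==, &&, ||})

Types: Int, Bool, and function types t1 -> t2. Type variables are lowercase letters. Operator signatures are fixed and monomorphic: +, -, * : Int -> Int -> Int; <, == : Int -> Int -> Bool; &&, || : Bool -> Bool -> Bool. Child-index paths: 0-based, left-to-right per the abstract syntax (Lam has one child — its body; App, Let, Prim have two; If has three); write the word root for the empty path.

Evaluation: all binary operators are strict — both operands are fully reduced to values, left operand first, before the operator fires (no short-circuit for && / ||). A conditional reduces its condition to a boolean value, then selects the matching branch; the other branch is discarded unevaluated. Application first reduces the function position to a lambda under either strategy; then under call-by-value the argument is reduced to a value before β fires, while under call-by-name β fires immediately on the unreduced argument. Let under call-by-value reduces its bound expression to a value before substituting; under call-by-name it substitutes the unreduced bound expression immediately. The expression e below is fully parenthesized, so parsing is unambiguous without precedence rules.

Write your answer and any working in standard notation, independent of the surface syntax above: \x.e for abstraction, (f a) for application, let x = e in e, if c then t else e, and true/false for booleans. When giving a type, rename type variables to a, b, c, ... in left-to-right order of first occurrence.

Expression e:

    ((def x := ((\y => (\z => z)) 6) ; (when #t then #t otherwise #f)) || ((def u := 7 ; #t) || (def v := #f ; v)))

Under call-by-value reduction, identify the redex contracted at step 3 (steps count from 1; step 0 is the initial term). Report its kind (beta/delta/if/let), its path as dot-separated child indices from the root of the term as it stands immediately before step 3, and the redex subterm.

Working:
step 0: ((let x = ((\y.(\z.z)) 6) in (if true then true else false)) || ((let u = 7 in true) || (let v = false in v)))
step 1: [beta@0.0] ((let x = (\z.z) in (if true then true else false)) || ((let u = 7 in true) || (let v = false in v)))
step 2: [let@0] ((if true then true else false) || ((let u = 7 in true) || (let v = false in v)))
step 3: [if@0] (true || ((let u = 7 in true) || (let v = false in v)))

Answer: if at 0 : (if true then true else false)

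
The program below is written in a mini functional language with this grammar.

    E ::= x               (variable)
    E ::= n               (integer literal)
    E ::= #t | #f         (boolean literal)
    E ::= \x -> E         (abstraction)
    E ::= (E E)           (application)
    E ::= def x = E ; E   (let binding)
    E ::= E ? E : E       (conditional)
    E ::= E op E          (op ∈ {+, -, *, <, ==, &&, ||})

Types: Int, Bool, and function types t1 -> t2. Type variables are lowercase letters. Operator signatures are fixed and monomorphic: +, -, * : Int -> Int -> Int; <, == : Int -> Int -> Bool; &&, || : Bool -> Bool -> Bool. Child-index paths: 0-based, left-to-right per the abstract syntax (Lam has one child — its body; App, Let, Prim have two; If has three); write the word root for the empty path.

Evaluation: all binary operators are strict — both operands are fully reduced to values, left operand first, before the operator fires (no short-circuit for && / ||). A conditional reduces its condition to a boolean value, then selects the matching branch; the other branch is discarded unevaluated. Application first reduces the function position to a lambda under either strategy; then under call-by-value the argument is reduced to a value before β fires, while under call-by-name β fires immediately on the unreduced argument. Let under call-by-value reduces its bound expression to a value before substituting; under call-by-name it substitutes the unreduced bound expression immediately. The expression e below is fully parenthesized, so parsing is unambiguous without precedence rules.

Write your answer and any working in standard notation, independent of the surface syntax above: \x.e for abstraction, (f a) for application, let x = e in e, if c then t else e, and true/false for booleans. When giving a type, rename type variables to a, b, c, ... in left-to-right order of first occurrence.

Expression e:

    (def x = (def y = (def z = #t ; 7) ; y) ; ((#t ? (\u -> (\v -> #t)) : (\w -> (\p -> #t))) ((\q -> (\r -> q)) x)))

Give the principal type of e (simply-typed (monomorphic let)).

Trace:
let z : Bool
let y : Int
y : Int
let x : Int
  unify Bool ~ Bool
\v._ : b -> Bool
\u._ : a -> b -> Bool
\p._ : d -> Bool
\w._ : c -> d -> Bool
  unify a -> b -> Bool ~ c -> d -> Bool
  unify a ~ c
  unify b -> Bool ~ d -> Bool
  unify b ~ d
  unify Bool ~ Bool
q : e
\r._ : f -> e
\q._ : e -> f -> e
x : Int
  unify e -> f -> e ~ Int -> g
  unify e ~ Int
  unify f -> Int ~ g
_ _ : f -> Int
  unify c -> d -> Bool ~ (f -> Int) -> h
  unify c ~ f -> Int
  unify d -> Bool ~ h
_ _ : d -> Bool

Answer: a -> Bool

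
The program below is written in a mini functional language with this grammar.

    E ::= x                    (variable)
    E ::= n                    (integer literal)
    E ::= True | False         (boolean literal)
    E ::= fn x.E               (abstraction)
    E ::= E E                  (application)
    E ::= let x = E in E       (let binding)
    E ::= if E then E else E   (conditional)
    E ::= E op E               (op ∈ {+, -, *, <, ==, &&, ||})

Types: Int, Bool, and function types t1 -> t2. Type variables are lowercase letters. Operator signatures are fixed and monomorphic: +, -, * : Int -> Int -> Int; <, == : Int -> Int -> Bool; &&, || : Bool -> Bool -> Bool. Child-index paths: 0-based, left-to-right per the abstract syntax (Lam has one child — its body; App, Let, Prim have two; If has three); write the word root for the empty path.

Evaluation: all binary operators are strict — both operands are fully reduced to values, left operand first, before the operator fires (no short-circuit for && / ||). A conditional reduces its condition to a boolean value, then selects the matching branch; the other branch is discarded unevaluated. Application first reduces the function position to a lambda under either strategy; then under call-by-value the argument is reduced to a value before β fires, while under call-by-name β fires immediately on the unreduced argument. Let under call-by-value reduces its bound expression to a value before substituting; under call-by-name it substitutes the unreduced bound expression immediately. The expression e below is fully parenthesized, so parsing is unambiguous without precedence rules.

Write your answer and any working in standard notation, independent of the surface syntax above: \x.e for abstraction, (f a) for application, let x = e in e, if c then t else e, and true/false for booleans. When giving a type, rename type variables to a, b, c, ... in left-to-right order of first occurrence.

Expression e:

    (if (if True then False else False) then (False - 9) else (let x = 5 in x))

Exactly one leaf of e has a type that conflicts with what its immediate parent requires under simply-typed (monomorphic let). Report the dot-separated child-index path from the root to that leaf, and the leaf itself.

Answer: 1.0 : false

Trace:
  unify Bool ~ Bool
  unify Bool ~ Bool
  unify Bool ~ Bool
  unify Bool ~ Int
  FAIL: mismatch Bool ~ Int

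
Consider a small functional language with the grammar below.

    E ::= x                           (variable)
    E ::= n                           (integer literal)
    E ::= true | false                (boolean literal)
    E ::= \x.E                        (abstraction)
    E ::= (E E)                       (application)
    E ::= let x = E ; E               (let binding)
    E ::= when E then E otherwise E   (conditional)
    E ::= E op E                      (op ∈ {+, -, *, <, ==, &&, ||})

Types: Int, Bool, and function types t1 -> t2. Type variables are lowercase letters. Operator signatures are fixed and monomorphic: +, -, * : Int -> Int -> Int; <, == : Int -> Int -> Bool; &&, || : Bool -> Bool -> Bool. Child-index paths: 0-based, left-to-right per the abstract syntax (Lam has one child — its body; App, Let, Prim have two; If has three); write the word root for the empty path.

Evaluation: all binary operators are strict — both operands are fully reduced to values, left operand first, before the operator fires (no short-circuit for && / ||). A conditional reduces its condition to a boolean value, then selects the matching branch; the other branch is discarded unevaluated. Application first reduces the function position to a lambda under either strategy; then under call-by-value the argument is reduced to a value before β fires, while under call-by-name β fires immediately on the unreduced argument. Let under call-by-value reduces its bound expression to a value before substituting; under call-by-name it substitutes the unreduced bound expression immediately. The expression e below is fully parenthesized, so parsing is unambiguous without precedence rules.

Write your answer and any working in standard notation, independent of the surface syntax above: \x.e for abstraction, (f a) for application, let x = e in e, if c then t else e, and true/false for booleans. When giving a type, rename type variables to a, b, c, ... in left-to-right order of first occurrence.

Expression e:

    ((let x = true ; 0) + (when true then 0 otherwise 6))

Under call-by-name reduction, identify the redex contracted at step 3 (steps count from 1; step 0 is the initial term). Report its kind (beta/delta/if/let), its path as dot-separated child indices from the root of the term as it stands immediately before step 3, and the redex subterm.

Working:
step 0: ((let x = true in 0) + (if true then 0 else 6))
step 1: [let@0] (0 + (if true then 0 else 6))
step 2: [if@1] (0 + 0)
step 3: [delta@root] 0

Answer: delta at root : (0 + 0)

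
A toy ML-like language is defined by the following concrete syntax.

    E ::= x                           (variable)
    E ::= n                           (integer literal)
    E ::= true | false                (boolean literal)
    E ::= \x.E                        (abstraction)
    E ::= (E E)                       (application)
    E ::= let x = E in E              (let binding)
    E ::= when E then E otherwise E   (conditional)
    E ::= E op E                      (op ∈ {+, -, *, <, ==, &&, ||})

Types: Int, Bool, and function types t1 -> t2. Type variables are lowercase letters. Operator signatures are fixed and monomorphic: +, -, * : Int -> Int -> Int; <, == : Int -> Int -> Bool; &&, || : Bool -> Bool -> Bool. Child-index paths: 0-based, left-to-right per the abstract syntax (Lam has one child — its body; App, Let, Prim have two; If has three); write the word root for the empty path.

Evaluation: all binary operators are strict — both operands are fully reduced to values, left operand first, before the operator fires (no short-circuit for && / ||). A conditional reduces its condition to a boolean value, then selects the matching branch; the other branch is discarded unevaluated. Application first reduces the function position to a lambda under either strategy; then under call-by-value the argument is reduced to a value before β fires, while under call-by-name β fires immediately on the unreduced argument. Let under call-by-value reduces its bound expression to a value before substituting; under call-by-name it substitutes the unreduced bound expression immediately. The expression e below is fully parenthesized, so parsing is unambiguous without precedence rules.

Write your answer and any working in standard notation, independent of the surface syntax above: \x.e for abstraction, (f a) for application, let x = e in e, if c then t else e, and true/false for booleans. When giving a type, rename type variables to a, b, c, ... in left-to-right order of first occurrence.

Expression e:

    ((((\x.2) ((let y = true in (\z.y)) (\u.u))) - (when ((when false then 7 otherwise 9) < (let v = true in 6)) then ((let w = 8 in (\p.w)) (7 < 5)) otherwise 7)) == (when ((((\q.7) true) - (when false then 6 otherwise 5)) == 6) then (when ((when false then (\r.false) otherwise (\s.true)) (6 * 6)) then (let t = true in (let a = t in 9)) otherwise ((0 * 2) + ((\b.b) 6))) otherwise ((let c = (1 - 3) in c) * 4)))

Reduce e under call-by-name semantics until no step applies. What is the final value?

Trace:
step 0: ((((\x.2) ((let y = true in (\z.y)) (\u.u))) - (if ((if false then 7 else 9) < (let v = true in 6)) then ((let w = 8 in (\p.w)) (7 < 5)) else 7)) == (if ((((\q.7) true) - (if false then 6 else 5)) == 6) then (if ((if false then (\r.false) else (\s.true)) (6 * 6)) then (let t = true in (let a = t in 9)) else ((0 * 2) + ((\b.b) 6))) else ((let c = (1 - 3) in c) * 4)))
step 1: [beta@0.0] ((2 - (if ((if false then 7 else 9) < (let v = true in 6)) then ((let w = 8 in (\p.w)) (7 < 5)) else 7)) == (if ((((\q.7) true) - (if false then 6 else 5)) == 6) then (if ((if false then (\r.false) else (\s.true)) (6 * 6)) then (let t = true in (let a = t in 9)) else ((0 * 2) + ((\b.b) 6))) else ((let c = (1 - 3) in c) * 4)))
step 2: [if@0.1.0.0] ((2 - (if (9 < (let v = true in 6)) then ((let w = 8 in (\p.w)) (7 < 5)) else 7)) == (if ((((\q.7) true) - (if false then 6 else 5)) == 6) then (if ((if false then (\r.false) else (\s.true)) (6 * 6)) then (let t = true in (let a = t in 9)) else ((0 * 2) + ((\b.b) 6))) else ((let c = (1 - 3) in c) * 4)))
step 3: [let@0.1.0.1] ((2 - (if (9 < 6) then ((let w = 8 in (\p.w)) (7 < 5)) else 7)) == (if ((((\q.7) true) - (if false then 6 else 5)) == 6) then (if ((if false then (\r.false) else (\s.true)) (6 * 6)) then (let t = true in (let a = t in 9)) else ((0 * 2) + ((\b.b) 6))) else ((let c = (1 - 3) in c) * 4)))
step 4: [delta@0.1.0] ((2 - (if false then ((let w = 8 in (\p.w)) (7 < 5)) else 7)) == (if ((((\q.7) true) - (if false then 6 else 5)) == 6) then (if ((if false then (\r.false) else (\s.true)) (6 * 6)) then (let t = true in (let a = t in 9)) else ((0 * 2) + ((\b.b) 6))) else ((let c = (1 - 3) in c) * 4)))
step 5: [if@0.1] ((2 - 7) == (if ((((\q.7) true) - (if false then 6 else 5)) == 6) then (if ((if false then (\r.false) else (\s.true)) (6 * 6)) then (let t = true in (let a = t in 9)) else ((0 * 2) + ((\b.b) 6))) else ((let c = (1 - 3) in c) * 4)))
step 6: [delta@0] (-5 == (if ((((\q.7) true) - (if false then 6 else 5)) == 6) then (if ((if false then (\r.false) else (\s.true)) (6 * 6)) then (let t = true in (let a = t in 9)) else ((0 * 2) + ((\b.b) 6))) else ((let c = (1 - 3) in c) * 4)))
step 7: [beta@1.0.0.0] (-5 == (if ((7 - (if false then 6 else 5)) == 6) then (if ((if false then (\r.false) else (\s.true)) (6 * 6)) then (let t = true in (let a = t in 9)) else ((0 * 2) + ((\b.b) 6))) else ((let c = (1 - 3) in c) * 4)))
step 8: [if@1.0.0.1] (-5 == (if ((7 - 5) == 6) then (if ((if false then (\r.false) else (\s.true)) (6 * 6)) then (let t = true in (let a = t in 9)) else ((0 * 2) + ((\b.b) 6))) else ((let c = (1 - 3) in c) * 4)))
step 9: [delta@1.0.0] (-5 == (if (2 == 6) then (if ((if false then (\r.false) else (\s.true)) (6 * 6)) then (let t = true in (let a = t in 9)) else ((0 * 2) + ((\b.b) 6))) else ((let c = (1 - 3) in c) * 4)))
step 10: [delta@1.0] (-5 == (if false then (if ((if false then (\r.false) else (\s.true)) (6 * 6)) then (let t = true in (let a = t in 9)) else ((0 * 2) + ((\b.b) 6))) else ((let c = (1 - 3) in c) * 4)))
step 11: [if@1] (-5 == ((let c = (1 - 3) in c) * 4))
step 12: [let@1.0] (-5 == ((1 - 3) * 4))
step 13: [delta@1.0] (-5 == (-2 * 4))
step 14: [delta@1] (-5 == -8)
step 15: [delta@root] false

Answer: false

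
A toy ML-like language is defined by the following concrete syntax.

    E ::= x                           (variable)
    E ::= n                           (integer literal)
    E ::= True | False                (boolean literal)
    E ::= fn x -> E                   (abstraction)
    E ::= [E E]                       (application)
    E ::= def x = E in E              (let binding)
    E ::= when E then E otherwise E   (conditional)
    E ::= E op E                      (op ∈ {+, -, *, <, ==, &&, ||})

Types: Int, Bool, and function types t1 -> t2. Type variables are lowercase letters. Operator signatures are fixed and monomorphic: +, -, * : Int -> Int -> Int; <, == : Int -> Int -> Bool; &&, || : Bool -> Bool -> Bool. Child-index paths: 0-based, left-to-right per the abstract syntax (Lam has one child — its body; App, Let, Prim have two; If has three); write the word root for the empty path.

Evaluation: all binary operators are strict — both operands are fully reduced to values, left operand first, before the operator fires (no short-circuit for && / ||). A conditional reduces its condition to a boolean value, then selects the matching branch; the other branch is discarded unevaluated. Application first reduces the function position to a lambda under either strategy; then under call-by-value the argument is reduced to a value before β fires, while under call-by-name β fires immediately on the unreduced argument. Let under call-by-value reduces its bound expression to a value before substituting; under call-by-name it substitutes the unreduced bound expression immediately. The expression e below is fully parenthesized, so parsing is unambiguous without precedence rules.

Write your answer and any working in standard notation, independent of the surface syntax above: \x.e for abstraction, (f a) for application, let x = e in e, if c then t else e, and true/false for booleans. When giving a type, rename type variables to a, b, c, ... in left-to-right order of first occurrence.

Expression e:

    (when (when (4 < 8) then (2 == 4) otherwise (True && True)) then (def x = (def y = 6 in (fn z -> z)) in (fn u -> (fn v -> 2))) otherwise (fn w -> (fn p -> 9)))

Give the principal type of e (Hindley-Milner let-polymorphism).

Answer: a -> b -> Int

Derivation:
  unify Int ~ Int
  unify Int ~ Int
  unify Bool ~ Bool
  unify Int ~ Int
  unify Int ~ Int
  unify Bool ~ Bool
  unify Bool ~ Bool
  unify Bool ~ Bool
  unify Bool ~ Bool
let y : Int
z : a
\z._ : a -> a
let x : forall. a -> a
\v._ : c -> Int
\u._ : b -> c -> Int
\p._ : e -> Int
\w._ : d -> e -> Int
  unify b -> c -> Int ~ d -> e -> Int
  unify b ~ d
  unify c -> Int ~ e -> Int
  unify c ~ e
  unify Int ~ Int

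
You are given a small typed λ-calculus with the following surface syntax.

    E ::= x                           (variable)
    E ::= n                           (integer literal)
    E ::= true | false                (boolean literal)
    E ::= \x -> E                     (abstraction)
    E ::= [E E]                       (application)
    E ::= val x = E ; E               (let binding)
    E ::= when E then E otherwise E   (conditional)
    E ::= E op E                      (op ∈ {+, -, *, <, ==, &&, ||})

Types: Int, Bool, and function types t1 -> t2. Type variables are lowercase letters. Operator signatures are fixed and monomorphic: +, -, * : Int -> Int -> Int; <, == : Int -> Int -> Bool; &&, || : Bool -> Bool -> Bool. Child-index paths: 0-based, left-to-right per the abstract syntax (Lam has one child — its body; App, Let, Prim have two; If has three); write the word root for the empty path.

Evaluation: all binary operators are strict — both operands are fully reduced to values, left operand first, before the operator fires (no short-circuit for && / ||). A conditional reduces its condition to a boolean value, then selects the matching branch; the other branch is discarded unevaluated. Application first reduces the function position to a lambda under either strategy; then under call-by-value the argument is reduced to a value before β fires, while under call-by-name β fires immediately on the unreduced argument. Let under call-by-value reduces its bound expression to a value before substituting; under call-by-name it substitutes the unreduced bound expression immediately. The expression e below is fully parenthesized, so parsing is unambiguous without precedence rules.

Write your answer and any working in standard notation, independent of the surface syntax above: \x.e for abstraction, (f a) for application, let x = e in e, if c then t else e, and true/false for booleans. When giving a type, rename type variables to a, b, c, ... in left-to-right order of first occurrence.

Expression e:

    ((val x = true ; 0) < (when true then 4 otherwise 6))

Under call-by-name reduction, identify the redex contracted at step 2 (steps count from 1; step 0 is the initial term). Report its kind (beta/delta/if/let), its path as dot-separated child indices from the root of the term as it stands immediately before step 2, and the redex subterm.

Derivation:
step 0: ((let x = true in 0) < (if true then 4 else 6))
step 1: [let@0] (0 < (if true then 4 else 6))
step 2: [if@1] (0 < 4)

Answer: if at 1 : (if true then 4 else 6)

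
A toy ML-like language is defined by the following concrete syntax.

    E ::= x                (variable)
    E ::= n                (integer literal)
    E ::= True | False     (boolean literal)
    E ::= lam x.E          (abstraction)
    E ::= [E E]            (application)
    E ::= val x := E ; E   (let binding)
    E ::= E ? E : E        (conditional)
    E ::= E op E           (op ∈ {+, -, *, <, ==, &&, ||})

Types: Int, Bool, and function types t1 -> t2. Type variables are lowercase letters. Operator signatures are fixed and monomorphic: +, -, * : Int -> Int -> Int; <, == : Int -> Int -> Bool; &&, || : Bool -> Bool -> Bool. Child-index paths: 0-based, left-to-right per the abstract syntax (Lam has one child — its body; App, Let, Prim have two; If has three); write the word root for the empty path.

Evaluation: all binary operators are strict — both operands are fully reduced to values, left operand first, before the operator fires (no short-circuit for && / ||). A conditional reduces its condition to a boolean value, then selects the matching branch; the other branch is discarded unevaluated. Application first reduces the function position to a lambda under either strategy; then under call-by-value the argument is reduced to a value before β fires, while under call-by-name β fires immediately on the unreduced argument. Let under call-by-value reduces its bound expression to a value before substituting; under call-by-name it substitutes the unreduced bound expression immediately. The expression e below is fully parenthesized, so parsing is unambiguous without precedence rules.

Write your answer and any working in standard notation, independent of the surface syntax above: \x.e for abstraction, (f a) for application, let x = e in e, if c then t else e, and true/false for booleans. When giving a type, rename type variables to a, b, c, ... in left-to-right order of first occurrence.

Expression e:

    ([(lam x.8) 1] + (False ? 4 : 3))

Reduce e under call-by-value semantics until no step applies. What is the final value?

Derivation:
step 0: (((\x.8) 1) + (if false then 4 else 3))
step 1: [beta@0] (8 + (if false then 4 else 3))
step 2: [if@1] (8 + 3)
step 3: [delta@root] 11

Answer: 11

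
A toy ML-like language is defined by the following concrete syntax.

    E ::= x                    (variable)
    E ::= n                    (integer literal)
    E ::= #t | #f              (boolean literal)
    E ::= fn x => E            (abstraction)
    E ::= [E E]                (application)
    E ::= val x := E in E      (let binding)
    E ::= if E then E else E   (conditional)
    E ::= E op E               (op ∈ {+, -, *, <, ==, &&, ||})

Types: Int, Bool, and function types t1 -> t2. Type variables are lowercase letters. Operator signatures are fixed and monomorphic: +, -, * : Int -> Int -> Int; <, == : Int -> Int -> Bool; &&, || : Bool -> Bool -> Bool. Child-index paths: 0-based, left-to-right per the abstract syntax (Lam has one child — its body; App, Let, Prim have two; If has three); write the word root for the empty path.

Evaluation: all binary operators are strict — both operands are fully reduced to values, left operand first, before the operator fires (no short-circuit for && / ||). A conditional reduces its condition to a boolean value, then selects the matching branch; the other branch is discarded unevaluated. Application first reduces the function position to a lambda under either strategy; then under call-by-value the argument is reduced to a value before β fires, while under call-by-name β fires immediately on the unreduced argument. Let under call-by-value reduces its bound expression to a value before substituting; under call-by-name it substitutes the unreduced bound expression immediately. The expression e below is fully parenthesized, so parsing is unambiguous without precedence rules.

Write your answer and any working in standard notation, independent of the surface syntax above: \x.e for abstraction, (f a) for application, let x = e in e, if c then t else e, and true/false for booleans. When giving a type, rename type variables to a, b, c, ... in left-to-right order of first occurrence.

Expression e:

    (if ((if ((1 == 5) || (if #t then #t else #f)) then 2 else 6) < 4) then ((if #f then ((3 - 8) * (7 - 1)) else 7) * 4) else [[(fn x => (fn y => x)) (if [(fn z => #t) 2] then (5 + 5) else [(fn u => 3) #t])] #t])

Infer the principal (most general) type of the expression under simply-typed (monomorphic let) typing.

Answer: Int

Trace:
  unify Int ~ Int
  unify Int ~ Int
  unify Bool ~ Bool
  unify Bool ~ Bool
  unify Bool ~ Bool
  unify Bool ~ Bool
  unify Bool ~ Bool
  unify Int ~ Int
  unify Int ~ Int
  unify Int ~ Int
  unify Bool ~ Bool
  unify Bool ~ Bool
  unify Int ~ Int
  unify Int ~ Int
  unify Int ~ Int
  unify Int ~ Int
  unify Int ~ Int
  unify Int ~ Int
  unify Int ~ Int
  unify Int ~ Int
  unify Int ~ Int
x : a
\y._ : b -> a
\x._ : a -> b -> a
\z._ : c -> Bool
  unify c -> Bool ~ Int -> d
  unify c ~ Int
  unify Bool ~ d
_ _ : Bool
  unify Bool ~ Bool
  unify Int ~ Int
  unify Int ~ Int
\u._ : e -> Int
  unify e -> Int ~ Bool -> f
  unify e ~ Bool
  unify Int ~ f
_ _ : Int
  unify Int ~ Int
  unify a -> b -> a ~ Int -> g
  unify a ~ Int
  unify b -> Int ~ g
_ _ : b -> Int
  unify b -> Int ~ Bool -> h
  unify b ~ Bool
  unify Int ~ h
_ _ : Int
  unify Int ~ Int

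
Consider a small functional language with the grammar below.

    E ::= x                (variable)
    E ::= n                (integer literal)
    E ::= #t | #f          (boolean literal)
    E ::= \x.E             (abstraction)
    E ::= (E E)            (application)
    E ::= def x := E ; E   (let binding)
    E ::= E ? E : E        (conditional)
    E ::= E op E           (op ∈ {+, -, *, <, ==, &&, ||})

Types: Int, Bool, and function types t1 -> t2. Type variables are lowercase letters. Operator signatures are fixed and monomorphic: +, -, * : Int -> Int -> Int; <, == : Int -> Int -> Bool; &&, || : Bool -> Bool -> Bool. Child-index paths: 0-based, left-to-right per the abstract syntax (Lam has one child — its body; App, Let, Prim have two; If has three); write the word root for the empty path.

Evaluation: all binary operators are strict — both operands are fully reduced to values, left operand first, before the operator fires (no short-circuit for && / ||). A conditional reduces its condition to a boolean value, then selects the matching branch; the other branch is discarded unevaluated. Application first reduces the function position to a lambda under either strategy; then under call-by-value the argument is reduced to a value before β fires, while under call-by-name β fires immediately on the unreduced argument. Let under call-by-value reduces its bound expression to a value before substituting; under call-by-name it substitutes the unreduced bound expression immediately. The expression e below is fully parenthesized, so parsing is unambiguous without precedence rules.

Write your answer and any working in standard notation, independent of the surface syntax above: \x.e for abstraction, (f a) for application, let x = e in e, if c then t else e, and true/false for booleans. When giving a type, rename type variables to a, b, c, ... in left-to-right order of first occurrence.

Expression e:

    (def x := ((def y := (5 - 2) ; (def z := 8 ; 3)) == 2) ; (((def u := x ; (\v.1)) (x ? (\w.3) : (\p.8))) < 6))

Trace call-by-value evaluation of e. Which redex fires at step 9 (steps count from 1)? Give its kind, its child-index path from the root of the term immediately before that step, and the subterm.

Derivation:
step 0: (let x = ((let y = (5 - 2) in (let z = 8 in 3)) == 2) in (((let u = x in (\v.1)) (if x then (\w.3) else (\p.8))) < 6))
step 1: [delta@0.0.0] (let x = ((let y = 3 in (let z = 8 in 3)) == 2) in (((let u = x in (\v.1)) (if x then (\w.3) else (\p.8))) < 6))
step 2: [let@0.0] (let x = ((let z = 8 in 3) == 2) in (((let u = x in (\v.1)) (if x then (\w.3) else (\p.8))) < 6))
step 3: [let@0.0] (let x = (3 == 2) in (((let u = x in (\v.1)) (if x then (\w.3) else (\p.8))) < 6))
step 4: [delta@0] (let x = false in (((let u = x in (\v.1)) (if x then (\w.3) else (\p.8))) < 6))
step 5: [let@root] (((let u = false in (\v.1)) (if false then (\w.3) else (\p.8))) < 6)
step 6: [let@0.0] (((\v.1) (if false then (\w.3) else (\p.8))) < 6)
step 7: [if@0.1] (((\v.1) (\p.8)) < 6)
step 8: [beta@0] (1 < 6)
step 9: [delta@root] true

Answer: delta at root : (1 < 6)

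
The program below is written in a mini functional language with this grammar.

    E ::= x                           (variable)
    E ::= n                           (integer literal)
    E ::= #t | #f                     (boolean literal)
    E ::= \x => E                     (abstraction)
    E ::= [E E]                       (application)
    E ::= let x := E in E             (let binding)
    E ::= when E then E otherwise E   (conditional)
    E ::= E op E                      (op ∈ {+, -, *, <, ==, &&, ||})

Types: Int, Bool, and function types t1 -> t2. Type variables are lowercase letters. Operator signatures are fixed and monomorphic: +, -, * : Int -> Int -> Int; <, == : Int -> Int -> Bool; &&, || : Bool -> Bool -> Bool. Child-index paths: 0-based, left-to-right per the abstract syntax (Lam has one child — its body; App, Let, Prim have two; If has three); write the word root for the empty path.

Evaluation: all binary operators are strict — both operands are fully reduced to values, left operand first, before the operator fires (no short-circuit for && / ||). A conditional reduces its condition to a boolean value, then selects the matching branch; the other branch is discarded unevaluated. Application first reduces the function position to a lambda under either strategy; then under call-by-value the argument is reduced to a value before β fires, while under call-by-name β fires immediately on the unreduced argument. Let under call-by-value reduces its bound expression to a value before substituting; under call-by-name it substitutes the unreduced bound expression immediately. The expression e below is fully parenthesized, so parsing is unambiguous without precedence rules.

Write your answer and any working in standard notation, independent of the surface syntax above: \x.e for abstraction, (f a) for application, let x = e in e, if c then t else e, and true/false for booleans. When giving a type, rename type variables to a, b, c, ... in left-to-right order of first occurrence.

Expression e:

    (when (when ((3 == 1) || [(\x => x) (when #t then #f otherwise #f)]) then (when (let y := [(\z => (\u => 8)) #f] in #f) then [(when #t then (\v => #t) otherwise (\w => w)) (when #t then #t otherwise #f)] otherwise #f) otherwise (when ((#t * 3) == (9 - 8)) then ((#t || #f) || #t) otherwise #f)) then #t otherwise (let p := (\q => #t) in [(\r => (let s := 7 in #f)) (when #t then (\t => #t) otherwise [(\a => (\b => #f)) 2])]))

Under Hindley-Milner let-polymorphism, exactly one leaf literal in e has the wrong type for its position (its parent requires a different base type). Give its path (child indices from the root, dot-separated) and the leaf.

Answer: 0.2.0.0.0 : true

Derivation:
  unify Int ~ Int
  unify Int ~ Int
  unify Bool ~ Bool
x : a
\x._ : a -> a
  unify Bool ~ Bool
  unify Bool ~ Bool
  unify a -> a ~ Bool -> b
  unify a ~ Bool
  unify Bool ~ b
_ _ : Bool
  unify Bool ~ Bool
  unify Bool ~ Bool
\u._ : d -> Int
\z._ : c -> d -> Int
  unify c -> d -> Int ~ Bool -> e
  unify c ~ Bool
  unify d -> Int ~ e
_ _ : d -> Int
let y : forall. d -> Int
  unify Bool ~ Bool
  unify Bool ~ Bool
\v._ : f -> Bool
w : g
\w._ : g -> g
  unify f -> Bool ~ g -> g
  unify f ~ g
  unify Bool ~ g
  unify Bool ~ Bool
  unify Bool ~ Bool
  unify Bool -> Bool ~ Bool -> h
  unify Bool ~ Bool
  unify Bool ~ h
_ _ : Bool
  unify Bool ~ Bool
  unify Bool ~ Int
  FAIL: mismatch Bool ~ Int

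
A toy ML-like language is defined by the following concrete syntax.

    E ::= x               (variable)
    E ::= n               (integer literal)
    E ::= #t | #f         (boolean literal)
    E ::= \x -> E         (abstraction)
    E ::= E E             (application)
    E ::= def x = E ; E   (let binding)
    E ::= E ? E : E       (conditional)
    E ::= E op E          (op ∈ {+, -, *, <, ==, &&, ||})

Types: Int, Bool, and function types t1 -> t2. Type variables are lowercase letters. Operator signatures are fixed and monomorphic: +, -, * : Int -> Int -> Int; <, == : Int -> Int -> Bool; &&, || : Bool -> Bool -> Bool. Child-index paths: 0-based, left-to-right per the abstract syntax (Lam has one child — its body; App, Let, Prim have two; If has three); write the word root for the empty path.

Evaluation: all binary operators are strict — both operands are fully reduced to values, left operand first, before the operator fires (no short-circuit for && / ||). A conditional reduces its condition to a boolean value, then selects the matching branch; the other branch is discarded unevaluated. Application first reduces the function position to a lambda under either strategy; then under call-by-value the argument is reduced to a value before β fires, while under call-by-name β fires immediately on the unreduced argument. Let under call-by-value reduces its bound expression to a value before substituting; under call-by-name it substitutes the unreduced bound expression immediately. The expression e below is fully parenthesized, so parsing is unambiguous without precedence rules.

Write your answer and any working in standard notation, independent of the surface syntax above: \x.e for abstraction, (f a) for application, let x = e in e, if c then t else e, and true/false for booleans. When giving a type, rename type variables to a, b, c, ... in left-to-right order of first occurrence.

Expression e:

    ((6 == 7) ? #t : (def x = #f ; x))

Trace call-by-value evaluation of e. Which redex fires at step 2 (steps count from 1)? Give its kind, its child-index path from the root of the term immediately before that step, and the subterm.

Answer: if at root : (if false then true else (let x = false in x))

Working:
step 0: (if (6 == 7) then true else (let x = false in x))
step 1: [delta@0] (if false then true else (let x = false in x))
step 2: [if@root] (let x = false in x)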